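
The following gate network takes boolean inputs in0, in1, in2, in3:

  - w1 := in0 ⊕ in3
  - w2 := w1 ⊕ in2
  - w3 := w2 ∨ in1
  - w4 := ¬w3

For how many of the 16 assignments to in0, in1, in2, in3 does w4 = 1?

4

w4 = ¬w3 must be 1, so w3 = 0.
w3 = w2 ∨ in1 must be 0, so both w2 = 0 and in1 = 0.
Satisfying assignments:
  in0=0, in1=0, in2=0, in3=0
  in0=0, in1=0, in2=1, in3=1
  in0=1, in1=0, in2=0, in3=1
  in0=1, in1=0, in2=1, in3=0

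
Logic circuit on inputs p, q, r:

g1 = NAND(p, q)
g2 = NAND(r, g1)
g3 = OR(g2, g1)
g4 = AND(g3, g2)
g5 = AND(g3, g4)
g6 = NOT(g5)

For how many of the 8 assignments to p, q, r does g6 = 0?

5

g6 = NOT(g5) must be 0, so g5 = 1.
g5 = AND(g3, g4) must be 1, so both g3 = 1 and g4 = 1.
g3 = OR(g2, g1) must be 1, so at least one of g2, g1 is 1.
Satisfying assignments:
  p=0, q=0, r=0
  p=0, q=1, r=0
  p=1, q=0, r=0
  p=1, q=1, r=0
  p=1, q=1, r=1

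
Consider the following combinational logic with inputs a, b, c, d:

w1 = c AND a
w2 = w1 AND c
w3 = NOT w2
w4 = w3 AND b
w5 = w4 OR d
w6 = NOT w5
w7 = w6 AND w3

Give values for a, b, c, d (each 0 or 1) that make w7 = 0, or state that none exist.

a=0, b=1, c=1, d=0

Check with a=0, b=1, c=1, d=0:
w1 = c AND a = 1 AND 0 = 0
w2 = w1 AND c = 0 AND 1 = 0
w3 = NOT w2 = NOT 0 = 1
w4 = w3 AND b = 1 AND 1 = 1
w5 = w4 OR d = 1 OR 0 = 1
w6 = NOT w5 = NOT 1 = 0
w7 = w6 AND w3 = 0 AND 1 = 0
So w7 = 0 as required.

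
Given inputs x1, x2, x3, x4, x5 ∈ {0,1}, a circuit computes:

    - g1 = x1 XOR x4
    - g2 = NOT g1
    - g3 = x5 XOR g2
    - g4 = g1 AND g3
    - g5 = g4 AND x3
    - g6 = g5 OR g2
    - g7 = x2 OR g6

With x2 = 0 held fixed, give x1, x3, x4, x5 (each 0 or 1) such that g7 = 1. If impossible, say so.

x1=1, x3=1, x4=0, x5=1

Check with x2 = 0 and x1=1, x3=1, x4=0, x5=1:
g1 = x1 XOR x4 = 1 XOR 0 = 1
g2 = NOT g1 = NOT 1 = 0
g3 = x5 XOR g2 = 1 XOR 0 = 1
g4 = g1 AND g3 = 1 AND 1 = 1
g5 = g4 AND x3 = 1 AND 1 = 1
g6 = g5 OR g2 = 1 OR 0 = 1
g7 = x2 OR g6 = 0 OR 1 = 1
So g7 = 1.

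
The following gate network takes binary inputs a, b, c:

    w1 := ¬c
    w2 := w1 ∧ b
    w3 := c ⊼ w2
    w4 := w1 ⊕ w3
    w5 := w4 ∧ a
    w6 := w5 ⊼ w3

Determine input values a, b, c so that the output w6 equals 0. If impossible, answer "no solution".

w6 = w5 ⊼ w3 must be 0, so both w5 = 1 and w3 = 1.
w5 = w4 ∧ a must be 1, so both w4 = 1 and a = 1.
Check with a=1, b=0, c=1:
w1 = ¬c = ¬1 = 0
w2 = w1 ∧ b = 0 ∧ 0 = 0
w3 = c ⊼ w2 = 1 ⊼ 0 = 1
w4 = w1 ⊕ w3 = 0 ⊕ 1 = 1
w5 = w4 ∧ a = 1 ∧ 1 = 1
w6 = w5 ⊼ w3 = 1 ⊼ 1 = 0
So w6 = 0 as required.

a=1, b=0, c=1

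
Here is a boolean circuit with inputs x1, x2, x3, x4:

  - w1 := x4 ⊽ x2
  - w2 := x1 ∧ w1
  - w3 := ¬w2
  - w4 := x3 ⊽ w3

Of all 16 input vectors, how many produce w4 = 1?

w4 = x3 ⊽ w3 must be 1, so both x3 = 0 and w3 = 0.
Satisfying assignments:
  x1=1, x2=0, x3=0, x4=0

1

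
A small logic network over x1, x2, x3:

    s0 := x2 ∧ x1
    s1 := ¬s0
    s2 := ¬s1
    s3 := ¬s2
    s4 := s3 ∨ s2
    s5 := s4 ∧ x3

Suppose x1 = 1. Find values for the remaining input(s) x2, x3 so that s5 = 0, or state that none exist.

x2=1, x3=0

s5 = s4 ∧ x3 must be 0, so at least one of s4, x3 is 0.
Check with x1 = 1 and x2=1, x3=0:
s0 = x2 ∧ x1 = 1 ∧ 1 = 1
s1 = ¬s0 = ¬1 = 0
s2 = ¬s1 = ¬0 = 1
s3 = ¬s2 = ¬1 = 0
s4 = s3 ∨ s2 = 0 ∨ 1 = 1
s5 = s4 ∧ x3 = 1 ∧ 0 = 0
So s5 = 0.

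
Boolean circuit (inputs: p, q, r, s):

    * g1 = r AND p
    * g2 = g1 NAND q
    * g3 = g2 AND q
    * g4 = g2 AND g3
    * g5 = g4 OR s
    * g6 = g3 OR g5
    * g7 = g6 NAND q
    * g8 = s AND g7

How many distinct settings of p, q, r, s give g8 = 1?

g8 = s AND g7 must be 1, so both s = 1 and g7 = 1.
g7 = g6 NAND q must be 1, so at least one of g6, q is 0.
Satisfying assignments:
  p=0, q=0, r=0, s=1
  p=0, q=0, r=1, s=1
  p=1, q=0, r=0, s=1
  p=1, q=0, r=1, s=1

4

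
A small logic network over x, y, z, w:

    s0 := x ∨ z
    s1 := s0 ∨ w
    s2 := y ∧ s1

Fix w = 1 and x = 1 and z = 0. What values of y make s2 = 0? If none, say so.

y=0

Check with w = 1 and x = 1 and z = 0 and y=0:
s0 = x ∨ z = 1 ∨ 0 = 1
s1 = s0 ∨ w = 1 ∨ 1 = 1
s2 = y ∧ s1 = 0 ∧ 1 = 0
So s2 = 0.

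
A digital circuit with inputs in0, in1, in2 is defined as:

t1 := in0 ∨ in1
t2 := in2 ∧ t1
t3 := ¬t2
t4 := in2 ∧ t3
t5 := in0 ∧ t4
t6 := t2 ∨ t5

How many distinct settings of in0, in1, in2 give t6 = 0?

5

t6 = t2 ∨ t5 must be 0, so both t2 = 0 and t5 = 0.
Enumerating the 8 input combinations, 5 give t6 = 0 and 3 give t6 = 1.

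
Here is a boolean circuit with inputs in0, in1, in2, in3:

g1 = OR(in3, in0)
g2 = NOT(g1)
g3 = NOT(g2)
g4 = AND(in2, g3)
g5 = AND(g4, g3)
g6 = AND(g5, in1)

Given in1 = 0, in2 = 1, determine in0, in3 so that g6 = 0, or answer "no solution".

g6 = AND(g5, in1) must be 0, so at least one of g5, in1 is 0.
Check with in1 = 0, in2 = 1 and in0=1, in3=1:
g1 = OR(in3, in0) = OR(1, 1) = 1
g2 = NOT(g1) = NOT 1 = 0
g3 = NOT(g2) = NOT 0 = 1
g4 = AND(in2, g3) = AND(1, 1) = 1
g5 = AND(g4, g3) = AND(1, 1) = 1
g6 = AND(g5, in1) = AND(1, 0) = 0
So g6 = 0.

in0=1 in3=1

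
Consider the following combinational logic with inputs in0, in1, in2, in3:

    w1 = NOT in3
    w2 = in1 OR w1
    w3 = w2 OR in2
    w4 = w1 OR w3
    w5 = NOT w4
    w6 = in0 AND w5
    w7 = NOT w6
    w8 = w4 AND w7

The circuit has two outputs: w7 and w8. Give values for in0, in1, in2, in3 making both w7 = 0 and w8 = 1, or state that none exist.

Across all 16 input combinations, none give both w7 = 0 and w8 = 1.

no solution exists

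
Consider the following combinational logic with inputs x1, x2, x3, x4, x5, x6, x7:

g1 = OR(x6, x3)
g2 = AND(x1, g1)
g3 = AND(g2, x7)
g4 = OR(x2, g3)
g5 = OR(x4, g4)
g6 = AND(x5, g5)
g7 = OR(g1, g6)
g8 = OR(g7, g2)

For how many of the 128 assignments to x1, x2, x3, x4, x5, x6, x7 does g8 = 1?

108

g8 = OR(g7, g2) must be 1, so at least one of g7, g2 is 1.
Enumerating the 128 input combinations, 108 give g8 = 1 and 20 give g8 = 0.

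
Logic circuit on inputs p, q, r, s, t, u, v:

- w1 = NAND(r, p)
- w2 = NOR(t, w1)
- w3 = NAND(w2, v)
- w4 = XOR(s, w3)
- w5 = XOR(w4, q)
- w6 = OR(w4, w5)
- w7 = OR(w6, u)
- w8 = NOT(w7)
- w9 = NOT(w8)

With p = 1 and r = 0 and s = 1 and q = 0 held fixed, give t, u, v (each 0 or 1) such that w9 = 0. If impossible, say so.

t=1, u=0, v=1

Check with p = 1 and r = 0 and s = 1 and q = 0 and t=1, u=0, v=1:
w1 = NAND(r, p) = NAND(0, 1) = 1
w2 = NOR(t, w1) = NOR(1, 1) = 0
w3 = NAND(w2, v) = NAND(0, 1) = 1
w4 = XOR(s, w3) = XOR(1, 1) = 0
w5 = XOR(w4, q) = XOR(0, 0) = 0
w6 = OR(w4, w5) = OR(0, 0) = 0
w7 = OR(w6, u) = OR(0, 0) = 0
w8 = NOT(w7) = NOT 0 = 1
w9 = NOT(w8) = NOT 1 = 0
So w9 = 0.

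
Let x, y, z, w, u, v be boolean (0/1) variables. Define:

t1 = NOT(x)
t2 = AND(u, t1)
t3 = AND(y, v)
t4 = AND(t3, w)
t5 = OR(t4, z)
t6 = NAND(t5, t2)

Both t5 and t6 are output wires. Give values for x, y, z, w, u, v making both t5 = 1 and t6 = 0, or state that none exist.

x=0, y=0, z=1, w=1, u=1, v=0

Check with x=0, y=0, z=1, w=1, u=1, v=0:
t1 = NOT(x) = NOT 0 = 1
t2 = AND(u, t1) = AND(1, 1) = 1
t3 = AND(y, v) = AND(0, 0) = 0
t4 = AND(t3, w) = AND(0, 1) = 0
t5 = OR(t4, z) = OR(0, 1) = 1
t6 = NAND(t5, t2) = NAND(1, 1) = 0
So t5 = 1 and t6 = 0.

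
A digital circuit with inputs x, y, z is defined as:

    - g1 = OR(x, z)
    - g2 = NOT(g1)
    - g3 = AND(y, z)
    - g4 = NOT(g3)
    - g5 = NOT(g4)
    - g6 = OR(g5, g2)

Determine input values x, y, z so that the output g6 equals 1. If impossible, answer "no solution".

g6 = OR(g5, g2) must be 1, so at least one of g5, g2 is 1.
Check with x=0 y=1 z=0:
g1 = OR(x, z) = OR(0, 0) = 0
g2 = NOT(g1) = NOT 0 = 1
g3 = AND(y, z) = AND(1, 0) = 0
g4 = NOT(g3) = NOT 0 = 1
g5 = NOT(g4) = NOT 1 = 0
g6 = OR(g5, g2) = OR(0, 1) = 1
So g6 = 1 as required.

x=0 y=1 z=0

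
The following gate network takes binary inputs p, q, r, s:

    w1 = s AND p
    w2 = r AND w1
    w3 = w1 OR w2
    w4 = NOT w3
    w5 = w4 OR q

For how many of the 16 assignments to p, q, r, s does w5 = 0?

2

w5 = w4 OR q must be 0, so both w4 = 0 and q = 0.
w4 = NOT w3 must be 0, so w3 = 1.
Satisfying assignments:
  p=1, q=0, r=0, s=1
  p=1, q=0, r=1, s=1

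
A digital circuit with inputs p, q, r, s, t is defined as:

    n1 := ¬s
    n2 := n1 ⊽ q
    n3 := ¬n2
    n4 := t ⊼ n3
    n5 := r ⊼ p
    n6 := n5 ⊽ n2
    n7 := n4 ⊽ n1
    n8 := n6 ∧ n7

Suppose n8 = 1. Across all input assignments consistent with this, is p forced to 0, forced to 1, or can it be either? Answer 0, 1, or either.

n8 = n6 ∧ n7 must be 1, so both n6 = 1 and n7 = 1.
n6 = n5 ⊽ n2 must be 1, so both n5 = 0 and n2 = 0.
Every assignment with n8 = 1 has p = 1; there are 1 such assignment(s).
  p=1, q=1, r=1, s=1, t=1

1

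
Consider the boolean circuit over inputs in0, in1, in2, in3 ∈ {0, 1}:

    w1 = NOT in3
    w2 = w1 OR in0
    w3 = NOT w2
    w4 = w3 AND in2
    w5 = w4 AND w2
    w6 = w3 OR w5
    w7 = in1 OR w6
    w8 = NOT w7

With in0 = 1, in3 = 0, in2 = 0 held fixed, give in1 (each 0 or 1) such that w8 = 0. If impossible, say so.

w8 = NOT w7 must be 0, so w7 = 1.
Check with in0 = 1, in3 = 0, in2 = 0 and in1=1:
w1 = NOT in3 = NOT 0 = 1
w2 = w1 OR in0 = 1 OR 1 = 1
w3 = NOT w2 = NOT 1 = 0
w4 = w3 AND in2 = 0 AND 0 = 0
w5 = w4 AND w2 = 0 AND 1 = 0
w6 = w3 OR w5 = 0 OR 0 = 0
w7 = in1 OR w6 = 1 OR 0 = 1
w8 = NOT w7 = NOT 1 = 0
So w8 = 0.

in1=1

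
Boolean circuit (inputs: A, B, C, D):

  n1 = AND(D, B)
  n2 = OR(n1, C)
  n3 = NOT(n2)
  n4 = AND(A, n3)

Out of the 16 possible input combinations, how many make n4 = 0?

13

n4 = AND(A, n3) must be 0, so at least one of A, n3 is 0.
Enumerating the 16 input combinations, 13 give n4 = 0 and 3 give n4 = 1.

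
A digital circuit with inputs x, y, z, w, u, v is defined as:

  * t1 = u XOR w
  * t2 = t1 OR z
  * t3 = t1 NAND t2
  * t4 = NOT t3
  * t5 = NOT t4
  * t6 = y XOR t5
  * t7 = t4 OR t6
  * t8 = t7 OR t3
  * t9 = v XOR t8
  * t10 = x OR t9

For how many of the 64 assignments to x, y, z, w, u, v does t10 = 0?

16

t10 = x OR t9 must be 0, so both x = 0 and t9 = 0.
Enumerating the 64 input combinations, 16 give t10 = 0 and 48 give t10 = 1.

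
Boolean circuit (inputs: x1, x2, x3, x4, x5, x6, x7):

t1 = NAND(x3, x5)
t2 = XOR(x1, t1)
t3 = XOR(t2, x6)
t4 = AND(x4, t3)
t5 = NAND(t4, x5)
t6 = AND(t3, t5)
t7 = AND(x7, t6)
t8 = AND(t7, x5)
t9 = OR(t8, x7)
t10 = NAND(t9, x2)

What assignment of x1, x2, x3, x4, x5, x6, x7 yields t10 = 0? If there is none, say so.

x1=1, x2=1, x3=1, x4=0, x5=1, x6=0, x7=1

t10 = NAND(t9, x2) must be 0, so both t9 = 1 and x2 = 1.
t9 = OR(t8, x7) must be 1, so at least one of t8, x7 is 1.
Check with x1=1, x2=1, x3=1, x4=0, x5=1, x6=0, x7=1:
t1 = NAND(x3, x5) = NAND(1, 1) = 0
t2 = XOR(x1, t1) = XOR(1, 0) = 1
t3 = XOR(t2, x6) = XOR(1, 0) = 1
t4 = AND(x4, t3) = AND(0, 1) = 0
t5 = NAND(t4, x5) = NAND(0, 1) = 1
t6 = AND(t3, t5) = AND(1, 1) = 1
t7 = AND(x7, t6) = AND(1, 1) = 1
t8 = AND(t7, x5) = AND(1, 1) = 1
t9 = OR(t8, x7) = OR(1, 1) = 1
t10 = NAND(t9, x2) = NAND(1, 1) = 0
So t10 = 0 as required.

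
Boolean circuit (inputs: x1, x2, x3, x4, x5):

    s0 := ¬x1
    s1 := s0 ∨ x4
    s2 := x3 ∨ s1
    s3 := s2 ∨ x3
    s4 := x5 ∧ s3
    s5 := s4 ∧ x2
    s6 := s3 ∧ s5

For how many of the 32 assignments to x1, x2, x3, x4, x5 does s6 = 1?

7

s6 = s3 ∧ s5 must be 1, so both s3 = 1 and s5 = 1.
s3 = s2 ∨ x3 must be 1, so at least one of s2, x3 is 1.
Enumerating the 32 input combinations, 7 give s6 = 1 and 25 give s6 = 0.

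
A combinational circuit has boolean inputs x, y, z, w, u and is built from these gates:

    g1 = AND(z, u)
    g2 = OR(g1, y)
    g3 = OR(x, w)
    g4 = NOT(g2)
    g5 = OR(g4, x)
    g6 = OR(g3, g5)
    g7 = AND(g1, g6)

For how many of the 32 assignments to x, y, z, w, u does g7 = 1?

6

g7 = AND(g1, g6) must be 1, so both g1 = 1 and g6 = 1.
g1 = AND(z, u) must be 1, so both z = 1 and u = 1.
g6 = OR(g3, g5) must be 1, so at least one of g3, g5 is 1.
Satisfying assignments:
  x=0, y=0, z=1, w=1, u=1
  x=0, y=1, z=1, w=1, u=1
  x=1, y=0, z=1, w=0, u=1
  x=1, y=0, z=1, w=1, u=1
  x=1, y=1, z=1, w=0, u=1
  x=1, y=1, z=1, w=1, u=1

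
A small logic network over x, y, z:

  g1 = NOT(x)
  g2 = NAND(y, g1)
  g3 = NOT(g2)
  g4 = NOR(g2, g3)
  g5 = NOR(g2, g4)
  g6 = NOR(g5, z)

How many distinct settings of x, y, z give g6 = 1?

g6 = NOR(g5, z) must be 1, so both g5 = 0 and z = 0.
g5 = NOR(g2, g4) must be 0, so at least one of g2, g4 is 1.
Satisfying assignments:
  x=0, y=0, z=0
  x=1, y=0, z=0
  x=1, y=1, z=0

3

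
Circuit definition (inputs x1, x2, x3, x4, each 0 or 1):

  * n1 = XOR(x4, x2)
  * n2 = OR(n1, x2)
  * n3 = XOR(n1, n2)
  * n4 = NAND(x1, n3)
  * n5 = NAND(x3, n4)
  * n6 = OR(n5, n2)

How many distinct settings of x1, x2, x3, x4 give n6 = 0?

2

n6 = OR(n5, n2) must be 0, so both n5 = 0 and n2 = 0.
n5 = NAND(x3, n4) must be 0, so both x3 = 1 and n4 = 1.
n2 = OR(n1, x2) must be 0, so both n1 = 0 and x2 = 0.
Satisfying assignments:
  x1=0, x2=0, x3=1, x4=0
  x1=1, x2=0, x3=1, x4=0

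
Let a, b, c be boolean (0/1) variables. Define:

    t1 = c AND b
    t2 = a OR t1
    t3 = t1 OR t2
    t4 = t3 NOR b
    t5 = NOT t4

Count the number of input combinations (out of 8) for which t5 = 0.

t5 = NOT t4 must be 0, so t4 = 1.
t4 = t3 NOR b must be 1, so both t3 = 0 and b = 0.
t3 = t1 OR t2 must be 0, so both t1 = 0 and t2 = 0.
Satisfying assignments:
  a=0, b=0, c=0
  a=0, b=0, c=1

2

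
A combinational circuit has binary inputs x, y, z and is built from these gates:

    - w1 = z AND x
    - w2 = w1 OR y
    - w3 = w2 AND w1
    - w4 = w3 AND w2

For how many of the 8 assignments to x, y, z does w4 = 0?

w4 = w3 AND w2 must be 0, so at least one of w3, w2 is 0.
Enumerating the 8 input combinations, 6 give w4 = 0 and 2 give w4 = 1.

6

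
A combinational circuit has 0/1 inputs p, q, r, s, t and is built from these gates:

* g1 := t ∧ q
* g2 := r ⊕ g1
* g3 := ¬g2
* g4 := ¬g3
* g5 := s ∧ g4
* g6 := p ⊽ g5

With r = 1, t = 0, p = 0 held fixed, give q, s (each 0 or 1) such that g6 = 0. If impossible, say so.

g6 = p ⊽ g5 must be 0, so at least one of p, g5 is 1.
Check with r = 1, t = 0, p = 0 and q=1, s=1:
g1 = t ∧ q = 0 ∧ 1 = 0
g2 = r ⊕ g1 = 1 ⊕ 0 = 1
g3 = ¬g2 = ¬1 = 0
g4 = ¬g3 = ¬0 = 1
g5 = s ∧ g4 = 1 ∧ 1 = 1
g6 = p ⊽ g5 = 0 ⊽ 1 = 0
So g6 = 0.

q=1 s=1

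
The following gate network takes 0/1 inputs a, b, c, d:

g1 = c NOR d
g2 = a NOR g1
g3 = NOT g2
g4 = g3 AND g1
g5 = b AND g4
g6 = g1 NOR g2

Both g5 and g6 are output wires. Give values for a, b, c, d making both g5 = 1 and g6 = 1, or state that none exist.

no solution exists

Across all 16 input combinations, none give both g5 = 1 and g6 = 1.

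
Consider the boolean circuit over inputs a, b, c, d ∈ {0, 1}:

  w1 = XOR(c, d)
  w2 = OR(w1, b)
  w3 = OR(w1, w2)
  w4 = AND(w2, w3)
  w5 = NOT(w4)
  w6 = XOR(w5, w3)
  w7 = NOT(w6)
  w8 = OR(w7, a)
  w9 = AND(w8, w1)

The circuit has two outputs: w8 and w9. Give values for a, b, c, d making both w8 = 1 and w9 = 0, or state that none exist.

a=1, b=1, c=0, d=0

Check with a=1, b=1, c=0, d=0:
w1 = XOR(c, d) = XOR(0, 0) = 0
w2 = OR(w1, b) = OR(0, 1) = 1
w3 = OR(w1, w2) = OR(0, 1) = 1
w4 = AND(w2, w3) = AND(1, 1) = 1
w5 = NOT(w4) = NOT 1 = 0
w6 = XOR(w5, w3) = XOR(0, 1) = 1
w7 = NOT(w6) = NOT 1 = 0
w8 = OR(w7, a) = OR(0, 1) = 1
w9 = AND(w8, w1) = AND(1, 0) = 0
So w8 = 1 and w9 = 0.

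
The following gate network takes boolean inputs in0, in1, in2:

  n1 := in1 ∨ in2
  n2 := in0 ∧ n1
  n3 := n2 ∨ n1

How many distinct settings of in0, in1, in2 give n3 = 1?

6

n3 = n2 ∨ n1 must be 1, so at least one of n2, n1 is 1.
Enumerating the 8 input combinations, 6 give n3 = 1 and 2 give n3 = 0.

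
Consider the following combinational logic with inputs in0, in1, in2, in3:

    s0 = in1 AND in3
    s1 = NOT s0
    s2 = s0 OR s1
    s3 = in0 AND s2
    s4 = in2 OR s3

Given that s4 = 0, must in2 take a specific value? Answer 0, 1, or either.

0

s4 = in2 OR s3 must be 0, so both in2 = 0 and s3 = 0.
s3 = in0 AND s2 must be 0, so at least one of in0, s2 is 0.
Every assignment with s4 = 0 has in2 = 0; there are 4 such assignment(s).
  in0=0, in1=0, in2=0, in3=0
  in0=0, in1=0, in2=0, in3=1
  in0=0, in1=1, in2=0, in3=0
  in0=0, in1=1, in2=0, in3=1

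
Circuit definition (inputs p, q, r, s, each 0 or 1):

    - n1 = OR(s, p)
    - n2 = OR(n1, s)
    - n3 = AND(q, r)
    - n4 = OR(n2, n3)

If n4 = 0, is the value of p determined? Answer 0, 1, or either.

n4 = OR(n2, n3) must be 0, so both n2 = 0 and n3 = 0.
Every assignment with n4 = 0 has p = 0; there are 3 such assignment(s).
  p=0, q=0, r=0, s=0
  p=0, q=0, r=1, s=0
  p=0, q=1, r=0, s=0

0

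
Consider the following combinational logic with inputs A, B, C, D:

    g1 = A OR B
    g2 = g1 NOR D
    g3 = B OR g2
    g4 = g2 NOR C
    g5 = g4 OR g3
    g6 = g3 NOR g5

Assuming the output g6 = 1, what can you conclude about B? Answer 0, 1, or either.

g6 = g3 NOR g5 must be 1, so both g3 = 0 and g5 = 0.
Every assignment with g6 = 1 has B = 0; there are 3 such assignment(s).
  A=0, B=0, C=1, D=1
  A=1, B=0, C=1, D=0
  A=1, B=0, C=1, D=1

0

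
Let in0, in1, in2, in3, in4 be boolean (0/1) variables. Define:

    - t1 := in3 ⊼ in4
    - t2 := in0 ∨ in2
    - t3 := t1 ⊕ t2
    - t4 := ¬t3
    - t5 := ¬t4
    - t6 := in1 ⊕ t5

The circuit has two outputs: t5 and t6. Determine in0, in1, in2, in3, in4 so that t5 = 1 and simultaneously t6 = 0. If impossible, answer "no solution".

Check with in0=1, in1=1, in2=0, in3=1, in4=1:
t1 = in3 ⊼ in4 = 1 ⊼ 1 = 0
t2 = in0 ∨ in2 = 1 ∨ 0 = 1
t3 = t1 ⊕ t2 = 0 ⊕ 1 = 1
t4 = ¬t3 = ¬1 = 0
t5 = ¬t4 = ¬0 = 1
t6 = in1 ⊕ t5 = 1 ⊕ 1 = 0
So t5 = 1 and t6 = 0.

in0=1, in1=1, in2=0, in3=1, in4=1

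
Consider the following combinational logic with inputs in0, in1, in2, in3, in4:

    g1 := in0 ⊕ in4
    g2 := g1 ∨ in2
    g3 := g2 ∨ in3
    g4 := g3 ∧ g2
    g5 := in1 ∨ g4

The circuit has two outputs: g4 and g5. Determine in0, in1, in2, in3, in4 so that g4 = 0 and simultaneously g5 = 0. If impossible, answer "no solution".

in0=0 in1=0 in2=0 in3=1 in4=0

Check with in0=0 in1=0 in2=0 in3=1 in4=0:
g1 = in0 ⊕ in4 = 0 ⊕ 0 = 0
g2 = g1 ∨ in2 = 0 ∨ 0 = 0
g3 = g2 ∨ in3 = 0 ∨ 1 = 1
g4 = g3 ∧ g2 = 1 ∧ 0 = 0
g5 = in1 ∨ g4 = 0 ∨ 0 = 0
So g4 = 0 and g5 = 0.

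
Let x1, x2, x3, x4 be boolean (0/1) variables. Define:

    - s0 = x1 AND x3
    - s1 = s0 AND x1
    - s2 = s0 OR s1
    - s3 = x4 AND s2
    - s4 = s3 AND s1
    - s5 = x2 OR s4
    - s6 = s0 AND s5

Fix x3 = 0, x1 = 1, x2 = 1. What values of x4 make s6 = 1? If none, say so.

no solution exists

With x3 = 0, x1 = 1, x2 = 1 fixed, none of the 2 settings of x4 give s6 = 1.
For example, with x4=0:
s0 = x1 AND x3 = 1 AND 0 = 0
s1 = s0 AND x1 = 0 AND 1 = 0
s2 = s0 OR s1 = 0 OR 0 = 0
s3 = x4 AND s2 = 0 AND 0 = 0
s4 = s3 AND s1 = 0 AND 0 = 0
s5 = x2 OR s4 = 1 OR 0 = 1
s6 = s0 AND s5 = 0 AND 1 = 0
giving s6 = 0 ≠ 1.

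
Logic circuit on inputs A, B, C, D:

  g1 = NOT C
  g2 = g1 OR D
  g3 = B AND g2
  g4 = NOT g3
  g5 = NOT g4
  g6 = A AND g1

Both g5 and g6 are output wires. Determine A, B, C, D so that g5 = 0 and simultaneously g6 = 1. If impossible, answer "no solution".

A=1 B=0 C=0 D=1

Check with A=1 B=0 C=0 D=1:
g1 = NOT C = NOT 0 = 1
g2 = g1 OR D = 1 OR 1 = 1
g3 = B AND g2 = 0 AND 1 = 0
g4 = NOT g3 = NOT 0 = 1
g5 = NOT g4 = NOT 1 = 0
g6 = A AND g1 = 1 AND 1 = 1
So g5 = 0 and g6 = 1.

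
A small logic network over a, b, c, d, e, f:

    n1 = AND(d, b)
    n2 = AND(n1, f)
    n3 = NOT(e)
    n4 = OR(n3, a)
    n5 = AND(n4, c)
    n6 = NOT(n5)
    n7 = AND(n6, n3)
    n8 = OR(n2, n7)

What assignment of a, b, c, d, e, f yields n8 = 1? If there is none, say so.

a=1, b=1, c=1, d=1, e=0, f=1

n8 = OR(n2, n7) must be 1, so at least one of n2, n7 is 1.
Check with a=1, b=1, c=1, d=1, e=0, f=1:
n1 = AND(d, b) = AND(1, 1) = 1
n2 = AND(n1, f) = AND(1, 1) = 1
n3 = NOT(e) = NOT 0 = 1
n4 = OR(n3, a) = OR(1, 1) = 1
n5 = AND(n4, c) = AND(1, 1) = 1
n6 = NOT(n5) = NOT 1 = 0
n7 = AND(n6, n3) = AND(0, 1) = 0
n8 = OR(n2, n7) = OR(1, 0) = 1
So n8 = 1 as required.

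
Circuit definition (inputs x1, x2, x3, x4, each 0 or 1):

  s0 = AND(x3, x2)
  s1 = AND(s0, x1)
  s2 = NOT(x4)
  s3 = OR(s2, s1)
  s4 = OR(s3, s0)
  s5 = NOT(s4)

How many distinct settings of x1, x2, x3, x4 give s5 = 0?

10

s5 = NOT(s4) must be 0, so s4 = 1.
s4 = OR(s3, s0) must be 1, so at least one of s3, s0 is 1.
Enumerating the 16 input combinations, 10 give s5 = 0 and 6 give s5 = 1.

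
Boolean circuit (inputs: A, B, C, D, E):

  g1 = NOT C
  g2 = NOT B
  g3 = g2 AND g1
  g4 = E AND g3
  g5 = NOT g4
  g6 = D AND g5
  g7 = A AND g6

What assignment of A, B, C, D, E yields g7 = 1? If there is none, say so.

g7 = A AND g6 must be 1, so both A = 1 and g6 = 1.
Check with A=1, B=0, C=0, D=1, E=0:
g1 = NOT C = NOT 0 = 1
g2 = NOT B = NOT 0 = 1
g3 = g2 AND g1 = 1 AND 1 = 1
g4 = E AND g3 = 0 AND 1 = 0
g5 = NOT g4 = NOT 0 = 1
g6 = D AND g5 = 1 AND 1 = 1
g7 = A AND g6 = 1 AND 1 = 1
So g7 = 1 as required.

A=1, B=0, C=0, D=1, E=0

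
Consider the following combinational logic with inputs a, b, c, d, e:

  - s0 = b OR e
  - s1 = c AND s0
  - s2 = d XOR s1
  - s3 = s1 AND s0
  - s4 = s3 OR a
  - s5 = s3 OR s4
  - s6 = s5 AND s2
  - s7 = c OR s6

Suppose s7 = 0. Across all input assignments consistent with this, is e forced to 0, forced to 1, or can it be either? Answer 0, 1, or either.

Both values of e occur among assignments with s7 = 0:
  e=0: a=0, b=0, c=0, d=0, e=0
  e=1: a=0, b=0, c=0, d=0, e=1

either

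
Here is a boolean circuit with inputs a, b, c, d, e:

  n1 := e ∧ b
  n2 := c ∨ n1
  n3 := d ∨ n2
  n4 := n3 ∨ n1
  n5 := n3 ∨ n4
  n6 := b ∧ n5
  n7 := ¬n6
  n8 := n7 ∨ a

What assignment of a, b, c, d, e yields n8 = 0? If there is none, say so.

a=0 b=1 c=1 d=0 e=0

Check with a=0 b=1 c=1 d=0 e=0:
n1 = e ∧ b = 0 ∧ 1 = 0
n2 = c ∨ n1 = 1 ∨ 0 = 1
n3 = d ∨ n2 = 0 ∨ 1 = 1
n4 = n3 ∨ n1 = 1 ∨ 0 = 1
n5 = n3 ∨ n4 = 1 ∨ 1 = 1
n6 = b ∧ n5 = 1 ∧ 1 = 1
n7 = ¬n6 = ¬1 = 0
n8 = n7 ∨ a = 0 ∨ 0 = 0
So n8 = 0 as required.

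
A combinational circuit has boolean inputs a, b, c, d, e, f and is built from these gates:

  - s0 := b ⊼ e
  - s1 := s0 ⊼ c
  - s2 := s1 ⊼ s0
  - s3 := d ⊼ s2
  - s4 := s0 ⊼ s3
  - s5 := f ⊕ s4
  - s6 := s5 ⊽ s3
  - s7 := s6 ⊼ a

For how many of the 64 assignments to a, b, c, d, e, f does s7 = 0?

s7 = s6 ⊼ a must be 0, so both s6 = 1 and a = 1.
Satisfying assignments:
  a=1, b=0, c=1, d=1, e=0, f=1
  a=1, b=0, c=1, d=1, e=1, f=1
  a=1, b=1, c=0, d=1, e=1, f=1
  a=1, b=1, c=1, d=1, e=0, f=1
  a=1, b=1, c=1, d=1, e=1, f=1

5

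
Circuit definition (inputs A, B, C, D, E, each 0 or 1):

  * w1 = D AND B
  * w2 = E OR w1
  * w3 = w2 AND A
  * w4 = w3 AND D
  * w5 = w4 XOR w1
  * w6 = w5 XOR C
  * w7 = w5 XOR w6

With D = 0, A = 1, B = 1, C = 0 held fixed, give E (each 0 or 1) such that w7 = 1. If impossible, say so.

no solution exists

With D = 0, A = 1, B = 1, C = 0 fixed, none of the 2 settings of E give w7 = 1.
For example, with E=1:
w1 = D AND B = 0 AND 1 = 0
w2 = E OR w1 = 1 OR 0 = 1
w3 = w2 AND A = 1 AND 1 = 1
w4 = w3 AND D = 1 AND 0 = 0
w5 = w4 XOR w1 = 0 XOR 0 = 0
w6 = w5 XOR C = 0 XOR 0 = 0
w7 = w5 XOR w6 = 0 XOR 0 = 0
giving w7 = 0 ≠ 1.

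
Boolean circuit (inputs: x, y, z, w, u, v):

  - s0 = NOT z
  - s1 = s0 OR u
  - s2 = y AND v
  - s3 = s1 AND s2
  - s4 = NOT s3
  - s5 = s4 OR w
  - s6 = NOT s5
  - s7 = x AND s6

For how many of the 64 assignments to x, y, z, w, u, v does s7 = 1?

s7 = x AND s6 must be 1, so both x = 1 and s6 = 1.
s6 = NOT s5 must be 1, so s5 = 0.
s5 = s4 OR w must be 0, so both s4 = 0 and w = 0.
Satisfying assignments:
  x=1, y=1, z=0, w=0, u=0, v=1
  x=1, y=1, z=0, w=0, u=1, v=1
  x=1, y=1, z=1, w=0, u=1, v=1

3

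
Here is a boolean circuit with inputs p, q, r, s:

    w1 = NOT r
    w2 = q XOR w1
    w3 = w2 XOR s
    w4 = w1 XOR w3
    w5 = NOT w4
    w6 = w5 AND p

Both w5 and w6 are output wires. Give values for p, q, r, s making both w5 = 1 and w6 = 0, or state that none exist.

p=0 q=1 r=1 s=1

Check with p=0 q=1 r=1 s=1:
w1 = NOT r = NOT 1 = 0
w2 = q XOR w1 = 1 XOR 0 = 1
w3 = w2 XOR s = 1 XOR 1 = 0
w4 = w1 XOR w3 = 0 XOR 0 = 0
w5 = NOT w4 = NOT 0 = 1
w6 = w5 AND p = 1 AND 0 = 0
So w5 = 1 and w6 = 0.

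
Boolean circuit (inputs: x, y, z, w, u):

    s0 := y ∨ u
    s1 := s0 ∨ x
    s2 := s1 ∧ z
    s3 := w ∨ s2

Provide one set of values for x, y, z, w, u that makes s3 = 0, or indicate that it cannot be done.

s3 = w ∨ s2 must be 0, so both w = 0 and s2 = 0.
s2 = s1 ∧ z must be 0, so at least one of s1, z is 0.
Check with x=1 y=0 z=0 w=0 u=0:
s0 = y ∨ u = 0 ∨ 0 = 0
s1 = s0 ∨ x = 0 ∨ 1 = 1
s2 = s1 ∧ z = 1 ∧ 0 = 0
s3 = w ∨ s2 = 0 ∨ 0 = 0
So s3 = 0 as required.

x=1 y=0 z=0 w=0 u=0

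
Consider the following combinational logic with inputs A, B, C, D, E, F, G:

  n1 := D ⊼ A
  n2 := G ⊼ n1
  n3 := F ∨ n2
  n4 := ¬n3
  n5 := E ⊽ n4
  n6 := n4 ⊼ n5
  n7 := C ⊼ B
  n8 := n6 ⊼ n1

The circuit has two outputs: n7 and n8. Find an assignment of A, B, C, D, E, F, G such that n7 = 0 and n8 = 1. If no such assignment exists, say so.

Check with A=1 B=1 C=1 D=1 E=0 F=1 G=0:
n1 = D ⊼ A = 1 ⊼ 1 = 0
n2 = G ⊼ n1 = 0 ⊼ 0 = 1
n3 = F ∨ n2 = 1 ∨ 1 = 1
n4 = ¬n3 = ¬1 = 0
n5 = E ⊽ n4 = 0 ⊽ 0 = 1
n6 = n4 ⊼ n5 = 0 ⊼ 1 = 1
n7 = C ⊼ B = 1 ⊼ 1 = 0
n8 = n6 ⊼ n1 = 1 ⊼ 0 = 1
So n7 = 0 and n8 = 1.

A=1 B=1 C=1 D=1 E=0 F=1 G=0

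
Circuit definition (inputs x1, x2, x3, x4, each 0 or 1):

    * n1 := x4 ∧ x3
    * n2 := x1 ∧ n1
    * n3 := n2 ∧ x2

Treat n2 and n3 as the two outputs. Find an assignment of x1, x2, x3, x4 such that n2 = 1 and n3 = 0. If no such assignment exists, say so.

x1=1, x2=0, x3=1, x4=1

Check with x1=1, x2=0, x3=1, x4=1:
n1 = x4 ∧ x3 = 1 ∧ 1 = 1
n2 = x1 ∧ n1 = 1 ∧ 1 = 1
n3 = n2 ∧ x2 = 1 ∧ 0 = 0
So n2 = 1 and n3 = 0.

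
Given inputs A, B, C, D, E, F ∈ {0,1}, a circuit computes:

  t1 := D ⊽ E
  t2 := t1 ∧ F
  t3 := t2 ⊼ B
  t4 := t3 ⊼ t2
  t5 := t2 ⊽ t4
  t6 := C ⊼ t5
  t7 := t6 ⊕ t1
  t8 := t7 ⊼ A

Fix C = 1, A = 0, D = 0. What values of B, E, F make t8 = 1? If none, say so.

Check with C = 1, A = 0, D = 0 and B=1, E=1, F=0:
t1 = D ⊽ E = 0 ⊽ 1 = 0
t2 = t1 ∧ F = 0 ∧ 0 = 0
t3 = t2 ⊼ B = 0 ⊼ 1 = 1
t4 = t3 ⊼ t2 = 1 ⊼ 0 = 1
t5 = t2 ⊽ t4 = 0 ⊽ 1 = 0
t6 = C ⊼ t5 = 1 ⊼ 0 = 1
t7 = t6 ⊕ t1 = 1 ⊕ 0 = 1
t8 = t7 ⊼ A = 1 ⊼ 0 = 1
So t8 = 1.

B=1, E=1, F=0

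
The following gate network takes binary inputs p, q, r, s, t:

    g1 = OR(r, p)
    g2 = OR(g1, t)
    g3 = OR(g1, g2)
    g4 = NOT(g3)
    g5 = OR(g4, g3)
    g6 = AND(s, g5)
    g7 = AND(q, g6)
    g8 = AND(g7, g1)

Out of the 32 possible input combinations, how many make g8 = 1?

g8 = AND(g7, g1) must be 1, so both g7 = 1 and g1 = 1.
g7 = AND(q, g6) must be 1, so both q = 1 and g6 = 1.
g1 = OR(r, p) must be 1, so at least one of r, p is 1.
Satisfying assignments:
  p=0, q=1, r=1, s=1, t=0
  p=0, q=1, r=1, s=1, t=1
  p=1, q=1, r=0, s=1, t=0
  p=1, q=1, r=0, s=1, t=1
  p=1, q=1, r=1, s=1, t=0
  p=1, q=1, r=1, s=1, t=1

6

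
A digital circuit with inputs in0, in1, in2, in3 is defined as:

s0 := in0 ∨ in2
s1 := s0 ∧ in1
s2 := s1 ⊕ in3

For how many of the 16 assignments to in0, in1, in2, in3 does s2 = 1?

s2 = s1 ⊕ in3 must be 1, so s1 and in3 differ.
Enumerating the 16 input combinations, 8 give s2 = 1 and 8 give s2 = 0.

8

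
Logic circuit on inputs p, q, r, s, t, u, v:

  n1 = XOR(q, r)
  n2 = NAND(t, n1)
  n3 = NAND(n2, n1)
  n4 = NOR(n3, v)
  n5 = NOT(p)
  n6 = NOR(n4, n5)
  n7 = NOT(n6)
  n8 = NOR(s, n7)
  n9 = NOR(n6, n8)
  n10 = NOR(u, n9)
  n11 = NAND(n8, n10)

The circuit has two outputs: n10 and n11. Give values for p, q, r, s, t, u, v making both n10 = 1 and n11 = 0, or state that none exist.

Check with p=1, q=1, r=1, s=0, t=0, u=0, v=1:
n1 = XOR(q, r) = XOR(1, 1) = 0
n2 = NAND(t, n1) = NAND(0, 0) = 1
n3 = NAND(n2, n1) = NAND(1, 0) = 1
n4 = NOR(n3, v) = NOR(1, 1) = 0
n5 = NOT(p) = NOT 1 = 0
n6 = NOR(n4, n5) = NOR(0, 0) = 1
n7 = NOT(n6) = NOT 1 = 0
n8 = NOR(s, n7) = NOR(0, 0) = 1
n9 = NOR(n6, n8) = NOR(1, 1) = 0
n10 = NOR(u, n9) = NOR(0, 0) = 1
n11 = NAND(n8, n10) = NAND(1, 1) = 0
So n10 = 1 and n11 = 0.

p=1, q=1, r=1, s=0, t=0, u=0, v=1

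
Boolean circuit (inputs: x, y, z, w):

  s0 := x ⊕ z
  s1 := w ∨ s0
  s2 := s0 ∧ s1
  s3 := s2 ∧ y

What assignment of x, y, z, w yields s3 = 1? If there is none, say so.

s3 = s2 ∧ y must be 1, so both s2 = 1 and y = 1.
s2 = s0 ∧ s1 must be 1, so both s0 = 1 and s1 = 1.
s0 = x ⊕ z must be 1, so x and z differ.
Check with x=0 y=1 z=1 w=0:
s0 = x ⊕ z = 0 ⊕ 1 = 1
s1 = w ∨ s0 = 0 ∨ 1 = 1
s2 = s0 ∧ s1 = 1 ∧ 1 = 1
s3 = s2 ∧ y = 1 ∧ 1 = 1
So s3 = 1 as required.

x=0 y=1 z=1 w=0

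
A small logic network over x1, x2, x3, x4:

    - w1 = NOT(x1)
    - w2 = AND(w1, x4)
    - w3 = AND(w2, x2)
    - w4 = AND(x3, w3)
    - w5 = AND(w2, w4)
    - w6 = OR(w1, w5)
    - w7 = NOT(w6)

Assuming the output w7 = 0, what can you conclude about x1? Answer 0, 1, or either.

0

w7 = NOT(w6) must be 0, so w6 = 1.
w6 = OR(w1, w5) must be 1, so at least one of w1, w5 is 1.
Every assignment with w7 = 0 has x1 = 0; there are 8 such assignment(s).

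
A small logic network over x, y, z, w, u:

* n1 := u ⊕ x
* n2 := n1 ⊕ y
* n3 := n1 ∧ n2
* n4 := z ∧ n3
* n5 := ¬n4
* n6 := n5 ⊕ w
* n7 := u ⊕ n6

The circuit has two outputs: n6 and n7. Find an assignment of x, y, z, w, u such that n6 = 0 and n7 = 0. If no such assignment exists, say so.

x=0 y=0 z=0 w=1 u=0

Check with x=0 y=0 z=0 w=1 u=0:
n1 = u ⊕ x = 0 ⊕ 0 = 0
n2 = n1 ⊕ y = 0 ⊕ 0 = 0
n3 = n1 ∧ n2 = 0 ∧ 0 = 0
n4 = z ∧ n3 = 0 ∧ 0 = 0
n5 = ¬n4 = ¬0 = 1
n6 = n5 ⊕ w = 1 ⊕ 1 = 0
n7 = u ⊕ n6 = 0 ⊕ 0 = 0
So n6 = 0 and n7 = 0.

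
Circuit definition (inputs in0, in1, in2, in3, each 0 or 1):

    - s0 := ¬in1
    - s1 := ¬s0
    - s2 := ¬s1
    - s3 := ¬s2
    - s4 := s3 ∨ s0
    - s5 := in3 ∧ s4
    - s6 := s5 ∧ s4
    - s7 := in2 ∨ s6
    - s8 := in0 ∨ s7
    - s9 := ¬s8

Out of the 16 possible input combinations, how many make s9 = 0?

14

s9 = ¬s8 must be 0, so s8 = 1.
s8 = in0 ∨ s7 must be 1, so at least one of in0, s7 is 1.
Enumerating the 16 input combinations, 14 give s9 = 0 and 2 give s9 = 1.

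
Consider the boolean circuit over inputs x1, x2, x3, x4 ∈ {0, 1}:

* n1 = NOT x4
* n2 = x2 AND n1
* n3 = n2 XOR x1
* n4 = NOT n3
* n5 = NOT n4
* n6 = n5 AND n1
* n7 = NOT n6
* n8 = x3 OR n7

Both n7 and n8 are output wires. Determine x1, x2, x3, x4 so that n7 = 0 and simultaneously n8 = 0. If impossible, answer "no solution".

x1=1, x2=0, x3=0, x4=0

Check with x1=1, x2=0, x3=0, x4=0:
n1 = NOT x4 = NOT 0 = 1
n2 = x2 AND n1 = 0 AND 1 = 0
n3 = n2 XOR x1 = 0 XOR 1 = 1
n4 = NOT n3 = NOT 1 = 0
n5 = NOT n4 = NOT 0 = 1
n6 = n5 AND n1 = 1 AND 1 = 1
n7 = NOT n6 = NOT 1 = 0
n8 = x3 OR n7 = 0 OR 0 = 0
So n7 = 0 and n8 = 0.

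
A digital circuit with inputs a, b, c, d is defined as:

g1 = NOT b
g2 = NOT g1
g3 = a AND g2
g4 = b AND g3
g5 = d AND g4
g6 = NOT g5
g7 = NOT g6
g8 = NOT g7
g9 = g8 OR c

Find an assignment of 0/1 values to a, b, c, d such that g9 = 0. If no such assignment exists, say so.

g9 = g8 OR c must be 0, so both g8 = 0 and c = 0.
g8 = NOT g7 must be 0, so g7 = 1.
Check with a=1, b=1, c=0, d=1:
g1 = NOT b = NOT 1 = 0
g2 = NOT g1 = NOT 0 = 1
g3 = a AND g2 = 1 AND 1 = 1
g4 = b AND g3 = 1 AND 1 = 1
g5 = d AND g4 = 1 AND 1 = 1
g6 = NOT g5 = NOT 1 = 0
g7 = NOT g6 = NOT 0 = 1
g8 = NOT g7 = NOT 1 = 0
g9 = g8 OR c = 0 OR 0 = 0
So g9 = 0 as required.

a=1, b=1, c=0, d=1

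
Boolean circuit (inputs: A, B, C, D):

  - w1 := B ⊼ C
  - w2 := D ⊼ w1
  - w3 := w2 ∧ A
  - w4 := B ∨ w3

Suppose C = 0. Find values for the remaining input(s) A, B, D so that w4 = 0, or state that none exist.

A=1 B=0 D=1

w4 = B ∨ w3 must be 0, so both B = 0 and w3 = 0.
Check with C = 0 and A=1, B=0, D=1:
w1 = B ⊼ C = 0 ⊼ 0 = 1
w2 = D ⊼ w1 = 1 ⊼ 1 = 0
w3 = w2 ∧ A = 0 ∧ 1 = 0
w4 = B ∨ w3 = 0 ∨ 0 = 0
So w4 = 0.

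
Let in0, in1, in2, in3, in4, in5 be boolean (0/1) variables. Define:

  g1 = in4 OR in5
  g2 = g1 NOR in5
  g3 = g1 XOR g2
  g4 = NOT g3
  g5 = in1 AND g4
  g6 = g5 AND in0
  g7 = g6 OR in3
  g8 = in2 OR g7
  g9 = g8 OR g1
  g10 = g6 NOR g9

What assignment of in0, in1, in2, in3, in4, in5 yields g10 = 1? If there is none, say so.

in0=1 in1=1 in2=0 in3=0 in4=0 in5=0

g10 = g6 NOR g9 must be 1, so both g6 = 0 and g9 = 0.
g6 = g5 AND in0 must be 0, so at least one of g5, in0 is 0.
Check with in0=1 in1=1 in2=0 in3=0 in4=0 in5=0:
g1 = in4 OR in5 = 0 OR 0 = 0
g2 = g1 NOR in5 = 0 NOR 0 = 1
g3 = g1 XOR g2 = 0 XOR 1 = 1
g4 = NOT g3 = NOT 1 = 0
g5 = in1 AND g4 = 1 AND 0 = 0
g6 = g5 AND in0 = 0 AND 1 = 0
g7 = g6 OR in3 = 0 OR 0 = 0
g8 = in2 OR g7 = 0 OR 0 = 0
g9 = g8 OR g1 = 0 OR 0 = 0
g10 = g6 NOR g9 = 0 NOR 0 = 1
So g10 = 1 as required.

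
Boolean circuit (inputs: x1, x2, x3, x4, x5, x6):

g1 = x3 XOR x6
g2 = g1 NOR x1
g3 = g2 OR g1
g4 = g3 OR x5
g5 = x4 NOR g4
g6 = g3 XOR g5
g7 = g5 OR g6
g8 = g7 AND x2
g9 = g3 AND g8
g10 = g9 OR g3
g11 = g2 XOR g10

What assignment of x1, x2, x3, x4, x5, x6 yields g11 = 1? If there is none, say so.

x1=0, x2=1, x3=0, x4=1, x5=1, x6=1

g11 = g2 XOR g10 must be 1, so g2 and g10 differ.
Check with x1=0, x2=1, x3=0, x4=1, x5=1, x6=1:
g1 = x3 XOR x6 = 0 XOR 1 = 1
g2 = g1 NOR x1 = 1 NOR 0 = 0
g3 = g2 OR g1 = 0 OR 1 = 1
g4 = g3 OR x5 = 1 OR 1 = 1
g5 = x4 NOR g4 = 1 NOR 1 = 0
g6 = g3 XOR g5 = 1 XOR 0 = 1
g7 = g5 OR g6 = 0 OR 1 = 1
g8 = g7 AND x2 = 1 AND 1 = 1
g9 = g3 AND g8 = 1 AND 1 = 1
g10 = g9 OR g3 = 1 OR 1 = 1
g11 = g2 XOR g10 = 0 XOR 1 = 1
So g11 = 1 as required.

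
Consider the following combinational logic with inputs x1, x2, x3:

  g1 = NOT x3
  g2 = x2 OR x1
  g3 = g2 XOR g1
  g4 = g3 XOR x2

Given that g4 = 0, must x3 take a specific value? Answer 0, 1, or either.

either

Both values of x3 occur among assignments with g4 = 0:
  x3=0: x1=1, x2=0, x3=0
  x3=1: x1=0, x2=0, x3=1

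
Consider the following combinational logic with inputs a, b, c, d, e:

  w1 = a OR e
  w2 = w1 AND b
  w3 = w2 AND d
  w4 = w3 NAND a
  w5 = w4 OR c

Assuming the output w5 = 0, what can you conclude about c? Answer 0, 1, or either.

0

w5 = w4 OR c must be 0, so both w4 = 0 and c = 0.
w4 = w3 NAND a must be 0, so both w3 = 1 and a = 1.
Every assignment with w5 = 0 has c = 0; there are 2 such assignment(s).
  a=1, b=1, c=0, d=1, e=0
  a=1, b=1, c=0, d=1, e=1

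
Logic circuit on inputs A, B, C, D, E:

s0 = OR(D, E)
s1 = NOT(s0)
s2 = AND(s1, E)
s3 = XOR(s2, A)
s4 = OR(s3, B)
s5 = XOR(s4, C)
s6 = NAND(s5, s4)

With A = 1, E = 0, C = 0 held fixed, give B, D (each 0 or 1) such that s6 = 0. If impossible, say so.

Check with A = 1, E = 0, C = 0 and B=0, D=0:
s0 = OR(D, E) = OR(0, 0) = 0
s1 = NOT(s0) = NOT 0 = 1
s2 = AND(s1, E) = AND(1, 0) = 0
s3 = XOR(s2, A) = XOR(0, 1) = 1
s4 = OR(s3, B) = OR(1, 0) = 1
s5 = XOR(s4, C) = XOR(1, 0) = 1
s6 = NAND(s5, s4) = NAND(1, 1) = 0
So s6 = 0.

B=0 D=0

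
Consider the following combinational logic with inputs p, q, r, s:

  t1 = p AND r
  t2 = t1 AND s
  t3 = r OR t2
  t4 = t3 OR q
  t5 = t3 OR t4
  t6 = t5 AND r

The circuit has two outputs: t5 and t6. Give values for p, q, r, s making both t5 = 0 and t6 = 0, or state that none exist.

p=0, q=0, r=0, s=1

Check with p=0, q=0, r=0, s=1:
t1 = p AND r = 0 AND 0 = 0
t2 = t1 AND s = 0 AND 1 = 0
t3 = r OR t2 = 0 OR 0 = 0
t4 = t3 OR q = 0 OR 0 = 0
t5 = t3 OR t4 = 0 OR 0 = 0
t6 = t5 AND r = 0 AND 0 = 0
So t5 = 0 and t6 = 0.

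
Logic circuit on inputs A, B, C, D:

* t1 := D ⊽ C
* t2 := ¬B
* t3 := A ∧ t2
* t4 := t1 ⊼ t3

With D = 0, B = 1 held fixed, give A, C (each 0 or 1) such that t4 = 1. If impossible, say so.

Check with D = 0, B = 1 and A=0, C=1:
t1 = D ⊽ C = 0 ⊽ 1 = 0
t2 = ¬B = ¬1 = 0
t3 = A ∧ t2 = 0 ∧ 0 = 0
t4 = t1 ⊼ t3 = 0 ⊼ 0 = 1
So t4 = 1.

A=0 C=1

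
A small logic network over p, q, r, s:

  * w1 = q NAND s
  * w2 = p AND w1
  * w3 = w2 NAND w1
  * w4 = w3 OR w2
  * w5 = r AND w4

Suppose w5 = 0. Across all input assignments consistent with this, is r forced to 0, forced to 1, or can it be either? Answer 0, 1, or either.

0

w5 = r AND w4 must be 0, so at least one of r, w4 is 0.
Every assignment with w5 = 0 has r = 0; there are 8 such assignment(s).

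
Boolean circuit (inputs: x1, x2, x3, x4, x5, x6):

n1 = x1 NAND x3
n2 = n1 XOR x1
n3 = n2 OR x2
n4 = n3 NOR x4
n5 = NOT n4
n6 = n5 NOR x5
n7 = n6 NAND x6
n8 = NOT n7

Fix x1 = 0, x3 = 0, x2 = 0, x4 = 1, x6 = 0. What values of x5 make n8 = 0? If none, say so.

x5=1

Check with x1 = 0, x3 = 0, x2 = 0, x4 = 1, x6 = 0 and x5=1:
n1 = x1 NAND x3 = 0 NAND 0 = 1
n2 = n1 XOR x1 = 1 XOR 0 = 1
n3 = n2 OR x2 = 1 OR 0 = 1
n4 = n3 NOR x4 = 1 NOR 1 = 0
n5 = NOT n4 = NOT 0 = 1
n6 = n5 NOR x5 = 1 NOR 1 = 0
n7 = n6 NAND x6 = 0 NAND 0 = 1
n8 = NOT n7 = NOT 1 = 0
So n8 = 0.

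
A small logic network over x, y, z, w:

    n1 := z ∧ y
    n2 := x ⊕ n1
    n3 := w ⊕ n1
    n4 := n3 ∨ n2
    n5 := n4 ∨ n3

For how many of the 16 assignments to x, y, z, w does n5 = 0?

n5 = n4 ∨ n3 must be 0, so both n4 = 0 and n3 = 0.
Enumerating the 16 input combinations, 4 give n5 = 0 and 12 give n5 = 1.

4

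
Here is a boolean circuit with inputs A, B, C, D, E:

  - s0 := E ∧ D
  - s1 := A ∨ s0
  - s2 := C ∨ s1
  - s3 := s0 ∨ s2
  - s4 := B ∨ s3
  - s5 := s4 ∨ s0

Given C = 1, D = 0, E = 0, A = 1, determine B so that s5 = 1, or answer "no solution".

B=0

Check with C = 1, D = 0, E = 0, A = 1 and B=0:
s0 = E ∧ D = 0 ∧ 0 = 0
s1 = A ∨ s0 = 1 ∨ 0 = 1
s2 = C ∨ s1 = 1 ∨ 1 = 1
s3 = s0 ∨ s2 = 0 ∨ 1 = 1
s4 = B ∨ s3 = 0 ∨ 1 = 1
s5 = s4 ∨ s0 = 1 ∨ 0 = 1
So s5 = 1.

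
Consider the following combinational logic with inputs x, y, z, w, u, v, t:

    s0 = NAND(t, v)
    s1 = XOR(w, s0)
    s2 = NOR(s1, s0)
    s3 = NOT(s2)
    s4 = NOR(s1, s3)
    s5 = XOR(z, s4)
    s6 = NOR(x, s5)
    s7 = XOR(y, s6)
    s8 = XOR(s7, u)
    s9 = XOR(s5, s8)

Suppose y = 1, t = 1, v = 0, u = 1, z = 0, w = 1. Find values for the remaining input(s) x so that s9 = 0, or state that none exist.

x=1

Check with y = 1, t = 1, v = 0, u = 1, z = 0, w = 1 and x=1:
s0 = NAND(t, v) = NAND(1, 0) = 1
s1 = XOR(w, s0) = XOR(1, 1) = 0
s2 = NOR(s1, s0) = NOR(0, 1) = 0
s3 = NOT(s2) = NOT 0 = 1
s4 = NOR(s1, s3) = NOR(0, 1) = 0
s5 = XOR(z, s4) = XOR(0, 0) = 0
s6 = NOR(x, s5) = NOR(1, 0) = 0
s7 = XOR(y, s6) = XOR(1, 0) = 1
s8 = XOR(s7, u) = XOR(1, 1) = 0
s9 = XOR(s5, s8) = XOR(0, 0) = 0
So s9 = 0.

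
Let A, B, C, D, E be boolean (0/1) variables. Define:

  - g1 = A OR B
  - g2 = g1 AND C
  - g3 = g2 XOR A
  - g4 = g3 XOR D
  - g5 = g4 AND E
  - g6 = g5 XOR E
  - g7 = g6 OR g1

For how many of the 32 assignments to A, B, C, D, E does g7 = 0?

6

g7 = g6 OR g1 must be 0, so both g6 = 0 and g1 = 0.
Satisfying assignments:
  A=0, B=0, C=0, D=0, E=0
  A=0, B=0, C=0, D=1, E=0
  A=0, B=0, C=0, D=1, E=1
  A=0, B=0, C=1, D=0, E=0
  A=0, B=0, C=1, D=1, E=0
  A=0, B=0, C=1, D=1, E=1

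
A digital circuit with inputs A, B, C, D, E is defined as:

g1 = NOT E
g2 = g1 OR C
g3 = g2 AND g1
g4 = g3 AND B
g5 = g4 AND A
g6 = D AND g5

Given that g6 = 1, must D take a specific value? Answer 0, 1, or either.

g6 = D AND g5 must be 1, so both D = 1 and g5 = 1.
g5 = g4 AND A must be 1, so both g4 = 1 and A = 1.
Every assignment with g6 = 1 has D = 1; there are 2 such assignment(s).
  A=1, B=1, C=0, D=1, E=0
  A=1, B=1, C=1, D=1, E=0

1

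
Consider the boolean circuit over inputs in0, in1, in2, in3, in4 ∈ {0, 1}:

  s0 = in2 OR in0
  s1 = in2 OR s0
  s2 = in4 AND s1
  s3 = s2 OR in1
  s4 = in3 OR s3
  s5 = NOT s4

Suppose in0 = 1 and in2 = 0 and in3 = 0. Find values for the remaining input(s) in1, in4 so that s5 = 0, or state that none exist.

Check with in0 = 1 and in2 = 0 and in3 = 0 and in1=1, in4=1:
s0 = in2 OR in0 = 0 OR 1 = 1
s1 = in2 OR s0 = 0 OR 1 = 1
s2 = in4 AND s1 = 1 AND 1 = 1
s3 = s2 OR in1 = 1 OR 1 = 1
s4 = in3 OR s3 = 0 OR 1 = 1
s5 = NOT s4 = NOT 1 = 0
So s5 = 0.

in1=1 in4=1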